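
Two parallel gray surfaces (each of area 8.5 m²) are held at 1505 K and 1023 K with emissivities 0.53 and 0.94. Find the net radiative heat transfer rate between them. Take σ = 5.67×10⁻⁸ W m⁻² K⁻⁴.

For two large parallel gray plates, q = σ(T₁⁴ − T₂⁴) / (1/ε₁ + 1/ε₂ − 1).
1/ε₁ + 1/ε₂ − 1 = 1/0.53 + 1/0.94 − 1 = 1.951.
T₁⁴ − T₂⁴ = 5.13×10^12 − 1.10×10^12 = 4.04×10^12 K⁴.
q = 5.67×10⁻⁸ × 4.04×10^12 / 1.951 = 1.17×10^5 W/m².
Q = q·A = 1.17×10^5 × 8.5 = 9.97×10^5 W.

Q ≈ 9.97×10^5 W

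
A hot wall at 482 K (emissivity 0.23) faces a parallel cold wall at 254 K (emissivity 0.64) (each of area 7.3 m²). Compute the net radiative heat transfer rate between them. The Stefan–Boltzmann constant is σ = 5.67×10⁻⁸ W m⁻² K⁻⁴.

For two large parallel gray plates, q = σ(T₁⁴ − T₂⁴) / (1/ε₁ + 1/ε₂ − 1).
1/ε₁ + 1/ε₂ − 1 = 1/0.23 + 1/0.64 − 1 = 4.910.
T₁⁴ − T₂⁴ = 5.40×10^10 − 4.16×10^9 = 4.98×10^10 K⁴.
q = 5.67×10⁻⁸ × 4.98×10^10 / 4.910 = 575 W/m².
Q = q·A = 575 × 7.3 = 4200 W.

Q ≈ 4200 W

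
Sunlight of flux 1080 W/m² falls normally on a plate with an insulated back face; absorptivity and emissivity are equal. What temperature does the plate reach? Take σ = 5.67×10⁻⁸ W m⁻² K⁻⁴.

Absorbed flux αS = emitted flux εσT⁴ (one radiating face); with α = ε, T = (S/σ)^(1/4).
T = (1080 / 5.67×10⁻⁸)^(1/4) = (1.90×10^10)^(1/4).
T = 372 K.

T ≈ 372 K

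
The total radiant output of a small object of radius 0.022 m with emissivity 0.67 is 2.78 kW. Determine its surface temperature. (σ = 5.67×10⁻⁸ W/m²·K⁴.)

T ≈ 1860 K

A = 4πr² = 4π × (0.022)² = 6.08×10^-3 m².
From P = εσAT⁴, T = (P / εσA)^(1/4) = (2780 / (0.67 × 5.67×10⁻⁸ × 6.08×10^-3))^(1/4).
T = (1.20×10^13)^(1/4) = 1860 K.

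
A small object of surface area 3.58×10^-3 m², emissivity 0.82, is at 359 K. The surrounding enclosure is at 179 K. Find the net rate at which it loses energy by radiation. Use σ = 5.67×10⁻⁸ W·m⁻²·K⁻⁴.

Q = εσA(T⁴ − T_s⁴). T⁴ − T_s⁴ = (359)⁴ − (179)⁴ = 1.66×10^10 − 1.03×10^9 = 1.56×10^10 K⁴.
Q = 0.82 × 5.67×10⁻⁸ × 3.58×10^-3 × 1.56×10^10 = 2.59 W.

Q ≈ 2.59 W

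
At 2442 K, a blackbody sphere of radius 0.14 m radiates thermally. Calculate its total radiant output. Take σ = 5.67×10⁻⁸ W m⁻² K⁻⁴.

A = 4πr² = 4π × (0.14)² = 0.246 m².
P = σAT⁴ = 5.67×10⁻⁸ × 0.246 × (2442)⁴ = 5.67×10⁻⁸ × 0.246 × 3.56×10^13.
P = 4.97×10^5 W.

P ≈ 4.97×10^5 W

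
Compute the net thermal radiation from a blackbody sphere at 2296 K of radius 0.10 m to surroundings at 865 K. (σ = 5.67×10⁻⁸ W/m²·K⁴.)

Q ≈ 1.94×10^5 W

A = 4πr² = 4π × (0.10)² = 0.126 m².
Q = σA(T⁴ − T_s⁴). T⁴ − T_s⁴ = (2296)⁴ − (865)⁴ = 2.78×10^13 − 5.60×10^11 = 2.72×10^13 K⁴.
Q = 5.67×10⁻⁸ × 0.126 × 2.72×10^13 = 1.94×10^5 W.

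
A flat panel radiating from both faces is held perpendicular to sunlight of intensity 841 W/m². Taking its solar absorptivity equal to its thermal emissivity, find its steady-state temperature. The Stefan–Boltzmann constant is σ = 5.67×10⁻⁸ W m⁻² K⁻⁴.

T ≈ 293 K

Absorbed flux αS = emitted flux 2εσT⁴ per unit area; with α = ε this gives T = (S/2σ)^(1/4).
T = (841 / (2 × 5.67×10⁻⁸))^(1/4) = (7.42×10^9)^(1/4).
T = 293 K.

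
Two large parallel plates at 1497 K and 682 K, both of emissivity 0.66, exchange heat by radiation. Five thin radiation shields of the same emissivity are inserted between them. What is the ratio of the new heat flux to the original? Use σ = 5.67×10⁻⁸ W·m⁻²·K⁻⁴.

ratio ≈ 0.167

With N identical shields there are N+1 = 6 gaps in series, each with the same radiative resistance, so the flux falls to 1/(N+1) of its unshielded value.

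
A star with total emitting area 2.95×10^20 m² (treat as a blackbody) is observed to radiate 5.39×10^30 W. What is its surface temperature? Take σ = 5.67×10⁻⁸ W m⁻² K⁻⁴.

T ≈ 23800 K

From P = σAT⁴, T = (P / σA)^(1/4) = (5.39×10^30 / (5.67×10⁻⁸ × 2.95×10^20))^(1/4).
T = (3.22×10^17)^(1/4) = 23800 K.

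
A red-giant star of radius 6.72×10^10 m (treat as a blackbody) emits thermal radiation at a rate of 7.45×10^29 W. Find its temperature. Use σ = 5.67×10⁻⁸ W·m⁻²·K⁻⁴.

A = 4πr² = 4π × (6.72×10^10)² = 5.67×10^22 m².
From P = σAT⁴, T = (P / σA)^(1/4) = (7.45×10^29 / (5.67×10⁻⁸ × 5.67×10^22))^(1/4).
T = (2.32×10^14)^(1/4) = 3900 K.

T ≈ 3900 K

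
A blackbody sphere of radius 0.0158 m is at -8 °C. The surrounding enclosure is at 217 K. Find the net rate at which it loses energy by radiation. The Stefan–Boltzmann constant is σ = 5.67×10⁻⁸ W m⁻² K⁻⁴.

Q ≈ 0.483 W

A = 4πr² = 4π × (0.0158)² = 3.14×10^-3 m².
Convert: -8 °C = 265 K.
Q = σA(T⁴ − T_s⁴). T⁴ − T_s⁴ = (265)⁴ − (217)⁴ = 4.93×10^9 − 2.22×10^9 = 2.71×10^9 K⁴.
Q = 5.67×10⁻⁸ × 3.14×10^-3 × 2.71×10^9 = 0.483 W.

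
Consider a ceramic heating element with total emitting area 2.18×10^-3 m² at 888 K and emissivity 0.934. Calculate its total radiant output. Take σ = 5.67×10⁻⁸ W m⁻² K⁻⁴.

Stefan–Boltzmann: P = εσAT⁴ = 0.934 × 5.67×10⁻⁸ × 2.18×10^-3 × (888)⁴ = 0.934 × 5.67×10⁻⁸ × 2.18×10^-3 × 6.22×10^11.
P = 71.8 W.

P ≈ 71.8 W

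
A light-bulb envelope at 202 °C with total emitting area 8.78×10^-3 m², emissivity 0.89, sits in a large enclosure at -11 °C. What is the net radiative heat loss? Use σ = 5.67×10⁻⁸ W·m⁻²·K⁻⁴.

Q ≈ 20.5 W

Convert: 202 °C = 475 K; -11 °C = 262 K.
Q = εσA(T⁴ − T_s⁴). T⁴ − T_s⁴ = (475)⁴ − (262)⁴ = 5.09×10^10 − 4.71×10^9 = 4.62×10^10 K⁴.
Q = 0.89 × 5.67×10⁻⁸ × 8.78×10^-3 × 4.62×10^10 = 20.5 W.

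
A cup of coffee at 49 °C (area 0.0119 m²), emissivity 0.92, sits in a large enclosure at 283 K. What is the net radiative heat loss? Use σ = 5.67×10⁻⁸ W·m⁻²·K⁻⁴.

Q ≈ 2.69 W

Convert: 49 °C = 322 K.
Q = εσA(T⁴ − T_s⁴). T⁴ − T_s⁴ = (322)⁴ − (283)⁴ = 1.08×10^10 − 6.41×10^9 = 4.34×10^9 K⁴.
Q = 0.92 × 5.67×10⁻⁸ × 0.0119 × 4.34×10^9 = 2.69 W.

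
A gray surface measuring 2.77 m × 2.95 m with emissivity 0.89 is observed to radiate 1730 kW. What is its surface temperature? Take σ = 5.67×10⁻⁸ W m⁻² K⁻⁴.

T ≈ 1430 K

A = 2.77 × 2.95 = 8.17 m².
From P = εσAT⁴, T = (P / εσA)^(1/4) = (1.73×10^6 / (0.89 × 5.67×10⁻⁸ × 8.17))^(1/4).
T = (4.20×10^12)^(1/4) = 1430 K.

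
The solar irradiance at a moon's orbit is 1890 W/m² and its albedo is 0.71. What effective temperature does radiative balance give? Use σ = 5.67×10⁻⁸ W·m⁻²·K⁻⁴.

T ≈ 222 K

Power absorbed = (1−a)S·πR²; power emitted = 4πR²σT⁴. Equating and cancelling πR²:
T = ((1−a)S / 4σ)^(1/4) = (548 / (4 × 5.67×10⁻⁸))^(1/4) = (2.42×10^9)^(1/4).
T = 222 K.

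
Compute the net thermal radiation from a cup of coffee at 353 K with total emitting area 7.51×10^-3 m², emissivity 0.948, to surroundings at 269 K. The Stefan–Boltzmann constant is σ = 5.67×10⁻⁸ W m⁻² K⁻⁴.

Q = εσA(T⁴ − T_s⁴). T⁴ − T_s⁴ = (353)⁴ − (269)⁴ = 1.55×10^10 − 5.24×10^9 = 1.03×10^10 K⁴.
Q = 0.948 × 5.67×10⁻⁸ × 7.51×10^-3 × 1.03×10^10 = 4.15 W.

Q ≈ 4.15 W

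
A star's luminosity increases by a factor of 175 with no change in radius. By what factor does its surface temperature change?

P ∝ T⁴ ⇒ T ∝ P^(1/4), so T scales by (175)^(1/4) = 3.64.

factor ≈ 3.64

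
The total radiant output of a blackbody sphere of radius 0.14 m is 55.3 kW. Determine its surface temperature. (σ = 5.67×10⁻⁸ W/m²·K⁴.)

A = 4πr² = 4π × (0.14)² = 0.246 m².
From P = σAT⁴, T = (P / σA)^(1/4) = (55300 / (5.67×10⁻⁸ × 0.246))^(1/4).
T = (3.96×10^12)^(1/4) = 1410 K.

T ≈ 1410 K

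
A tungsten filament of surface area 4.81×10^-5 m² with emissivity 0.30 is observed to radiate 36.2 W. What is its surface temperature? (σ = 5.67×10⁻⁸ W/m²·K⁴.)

T ≈ 2580 K

From P = εσAT⁴, T = (P / εσA)^(1/4) = (36.2 / (0.30 × 5.67×10⁻⁸ × 4.81×10^-5))^(1/4).
T = (4.42×10^13)^(1/4) = 2580 K.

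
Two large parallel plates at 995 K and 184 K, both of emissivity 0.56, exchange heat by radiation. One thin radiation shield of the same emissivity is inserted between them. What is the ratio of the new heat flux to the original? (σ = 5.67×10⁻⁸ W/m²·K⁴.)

ratio ≈ 0.500

With N identical shields there are N+1 = 2 gaps in series, each with the same radiative resistance, so the flux falls to 1/(N+1) of its unshielded value.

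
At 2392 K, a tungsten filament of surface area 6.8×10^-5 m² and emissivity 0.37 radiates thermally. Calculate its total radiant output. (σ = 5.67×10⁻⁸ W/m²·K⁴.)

P ≈ 46.7 W

Stefan–Boltzmann: P = εσAT⁴ = 0.37 × 5.67×10⁻⁸ × 6.80×10^-5 × (2392)⁴ = 0.37 × 5.67×10⁻⁸ × 6.80×10^-5 × 3.27×10^13.
P = 46.7 W.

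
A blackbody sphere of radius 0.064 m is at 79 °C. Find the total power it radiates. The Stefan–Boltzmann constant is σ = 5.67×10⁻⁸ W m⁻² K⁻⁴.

P ≈ 44.8 W

A = 4πr² = 4π × (0.064)² = 0.0515 m².
79 °C = 352 K.
P = σAT⁴ = 5.67×10⁻⁸ × 0.0515 × (352)⁴ = 5.67×10⁻⁸ × 0.0515 × 1.54×10^10.
P = 44.8 W.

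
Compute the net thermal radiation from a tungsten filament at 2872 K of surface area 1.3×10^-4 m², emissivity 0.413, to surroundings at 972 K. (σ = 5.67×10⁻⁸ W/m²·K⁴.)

Q ≈ 204 W

Q = εσA(T⁴ − T_s⁴). T⁴ − T_s⁴ = (2872)⁴ − (972)⁴ = 6.80×10^13 − 8.93×10^11 = 6.71×10^13 K⁴.
Q = 0.413 × 5.67×10⁻⁸ × 1.30×10^-4 × 6.71×10^13 = 204 W.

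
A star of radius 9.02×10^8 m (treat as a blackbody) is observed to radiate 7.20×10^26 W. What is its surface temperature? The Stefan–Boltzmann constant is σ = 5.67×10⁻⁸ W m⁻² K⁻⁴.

A = 4πr² = 4π × (9.02×10^8)² = 1.02×10^19 m².
From P = σAT⁴, T = (P / σA)^(1/4) = (7.20×10^26 / (5.67×10⁻⁸ × 1.02×10^19))^(1/4).
T = (1.24×10^15)^(1/4) = 5940 K.

T ≈ 5940 K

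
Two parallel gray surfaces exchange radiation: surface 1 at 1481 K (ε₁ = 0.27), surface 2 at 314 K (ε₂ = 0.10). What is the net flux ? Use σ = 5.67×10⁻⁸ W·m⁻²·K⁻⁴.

For two large parallel gray plates, q = σ(T₁⁴ − T₂⁴) / (1/ε₁ + 1/ε₂ − 1).
1/ε₁ + 1/ε₂ − 1 = 1/0.27 + 1/0.10 − 1 = 12.70.
T₁⁴ − T₂⁴ = 4.81×10^12 − 9.72×10^9 = 4.80×10^12 K⁴.
q = 5.67×10⁻⁸ × 4.80×10^12 / 12.70 = 21400 W/m².

q ≈ 21400 W/m²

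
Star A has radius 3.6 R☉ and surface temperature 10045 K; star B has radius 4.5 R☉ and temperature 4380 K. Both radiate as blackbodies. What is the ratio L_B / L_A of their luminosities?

L = 4πR²σT⁴ ∝ R²T⁴, so L_B/L_A = (4.5/3.6)² × (4380/10045)⁴ = 1.56 × 0.0361 = 0.0565.

L_B/L_A ≈ 0.0565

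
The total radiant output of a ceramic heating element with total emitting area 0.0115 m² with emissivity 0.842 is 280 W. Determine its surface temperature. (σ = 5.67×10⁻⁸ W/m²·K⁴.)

T ≈ 845 K

From P = εσAT⁴, T = (P / εσA)^(1/4) = (280 / (0.842 × 5.67×10⁻⁸ × 0.0115))^(1/4).
T = (5.10×10^11)^(1/4) = 845 K.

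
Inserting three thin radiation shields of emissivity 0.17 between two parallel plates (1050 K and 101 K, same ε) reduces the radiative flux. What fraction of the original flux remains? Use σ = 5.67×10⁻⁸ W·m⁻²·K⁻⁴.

With N identical shields there are N+1 = 4 gaps in series, each with the same radiative resistance, so the flux falls to 1/(N+1) of its unshielded value.

ratio ≈ 0.250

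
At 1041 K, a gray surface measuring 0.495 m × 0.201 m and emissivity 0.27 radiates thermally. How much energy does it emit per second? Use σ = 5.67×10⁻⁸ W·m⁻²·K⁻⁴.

P ≈ 1790 W

A = 0.495 × 0.201 = 0.0995 m².
P = εσAT⁴ = 0.27 × 5.67×10⁻⁸ × 0.0995 × (1041)⁴ = 0.27 × 5.67×10⁻⁸ × 0.0995 × 1.17×10^12.
P = 1790 W.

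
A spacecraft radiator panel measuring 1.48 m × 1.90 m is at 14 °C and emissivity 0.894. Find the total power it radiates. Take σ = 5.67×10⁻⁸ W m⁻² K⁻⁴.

P ≈ 967 W

A = 1.48 × 1.90 = 2.81 m².
14 °C = 287 K.
Stefan–Boltzmann: P = εσAT⁴ = 0.894 × 5.67×10⁻⁸ × 2.81 × (287)⁴ = 0.894 × 5.67×10⁻⁸ × 2.81 × 6.78×10^9.
P = 967 W.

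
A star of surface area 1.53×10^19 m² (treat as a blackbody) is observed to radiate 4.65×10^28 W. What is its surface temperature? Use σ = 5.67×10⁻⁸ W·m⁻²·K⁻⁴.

T ≈ 15200 K

From P = σAT⁴, T = (P / σA)^(1/4) = (4.65×10^28 / (5.67×10⁻⁸ × 1.53×10^19))^(1/4).
T = (5.36×10^16)^(1/4) = 15200 K.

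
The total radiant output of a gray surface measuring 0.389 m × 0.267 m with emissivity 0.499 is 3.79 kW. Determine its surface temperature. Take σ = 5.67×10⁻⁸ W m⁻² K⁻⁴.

A = 0.389 × 0.267 = 0.104 m².
From P = εσAT⁴, T = (P / εσA)^(1/4) = (3790 / (0.499 × 5.67×10⁻⁸ × 0.104))^(1/4).
T = (1.29×10^12)^(1/4) = 1070 K.

T ≈ 1070 K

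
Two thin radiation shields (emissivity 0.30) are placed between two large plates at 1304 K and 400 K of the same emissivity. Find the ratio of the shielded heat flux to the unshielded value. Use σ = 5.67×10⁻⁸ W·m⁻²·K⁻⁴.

With N identical shields there are N+1 = 3 gaps in series, each with the same radiative resistance, so the flux falls to 1/(N+1) of its unshielded value.

ratio ≈ 0.333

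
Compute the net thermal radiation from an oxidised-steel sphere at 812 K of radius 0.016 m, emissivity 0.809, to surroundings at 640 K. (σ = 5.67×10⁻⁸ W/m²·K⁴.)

Q ≈ 39.4 W

A = 4πr² = 4π × (0.016)² = 3.22×10^-3 m².
Q = εσA(T⁴ − T_s⁴). T⁴ − T_s⁴ = (812)⁴ − (640)⁴ = 4.35×10^11 − 1.68×10^11 = 2.67×10^11 K⁴.
Q = 0.809 × 5.67×10⁻⁸ × 3.22×10^-3 × 2.67×10^11 = 39.4 W.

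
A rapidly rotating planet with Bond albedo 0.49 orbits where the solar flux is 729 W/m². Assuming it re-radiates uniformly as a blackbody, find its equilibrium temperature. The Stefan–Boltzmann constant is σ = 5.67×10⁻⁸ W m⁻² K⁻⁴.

T ≈ 201 K

Power absorbed = (1−a)S·πR²; power emitted = 4πR²σT⁴. Equating and cancelling πR²:
T = ((1−a)S / 4σ)^(1/4) = (372 / (4 × 5.67×10⁻⁸))^(1/4) = (1.64×10^9)^(1/4).
T = 201 K.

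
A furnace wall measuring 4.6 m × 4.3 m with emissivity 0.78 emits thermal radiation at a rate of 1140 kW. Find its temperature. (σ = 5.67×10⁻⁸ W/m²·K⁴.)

T ≈ 1070 K

A = 4.6 × 4.3 = 19.8 m².
From P = εσAT⁴, T = (P / εσA)^(1/4) = (1.14×10^6 / (0.78 × 5.67×10⁻⁸ × 19.8))^(1/4).
T = (1.30×10^12)^(1/4) = 1070 K.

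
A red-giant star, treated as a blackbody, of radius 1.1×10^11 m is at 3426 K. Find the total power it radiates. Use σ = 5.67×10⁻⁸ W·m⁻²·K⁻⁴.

P ≈ 1.19×10^30 W

A = 4πr² = 4π × (1.1×10^11)² = 1.52×10^23 m².
P = σAT⁴ = 5.67×10⁻⁸ × 1.52×10^23 × (3426)⁴ = 5.67×10⁻⁸ × 1.52×10^23 × 1.38×10^14.
P = 1.19×10^30 W.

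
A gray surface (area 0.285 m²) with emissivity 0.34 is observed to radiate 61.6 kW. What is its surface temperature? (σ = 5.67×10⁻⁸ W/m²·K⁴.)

T ≈ 1830 K

From P = εσAT⁴, T = (P / εσA)^(1/4) = (61600 / (0.34 × 5.67×10⁻⁸ × 0.285))^(1/4).
T = (1.12×10^13)^(1/4) = 1830 K.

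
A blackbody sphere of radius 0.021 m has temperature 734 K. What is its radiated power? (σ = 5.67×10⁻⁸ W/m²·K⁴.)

A = 4πr² = 4π × (0.021)² = 5.54×10^-3 m².
P = σAT⁴ = 5.67×10⁻⁸ × 5.54×10^-3 × (734)⁴ = 5.67×10⁻⁸ × 5.54×10^-3 × 2.90×10^11.
P = 91.2 W.

P ≈ 91.2 W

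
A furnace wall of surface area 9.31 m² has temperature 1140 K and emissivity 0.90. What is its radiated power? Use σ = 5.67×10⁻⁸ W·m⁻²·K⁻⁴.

P ≈ 8.02×10^5 W

Stefan–Boltzmann: P = εσAT⁴ = 0.90 × 5.67×10⁻⁸ × 9.31 × (1140)⁴ = 0.90 × 5.67×10⁻⁸ × 9.31 × 1.69×10^12.
P = 8.02×10^5 W.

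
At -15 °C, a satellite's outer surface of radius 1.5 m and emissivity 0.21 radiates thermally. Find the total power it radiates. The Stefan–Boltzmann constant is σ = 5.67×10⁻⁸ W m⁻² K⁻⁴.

P ≈ 1490 W

A = 4πr² = 4π × (1.5)² = 28.3 m².
-15 °C = 258 K.
P = εσAT⁴ = 0.21 × 5.67×10⁻⁸ × 28.3 × (258)⁴ = 0.21 × 5.67×10⁻⁸ × 28.3 × 4.43×10^9.
P = 1490 W.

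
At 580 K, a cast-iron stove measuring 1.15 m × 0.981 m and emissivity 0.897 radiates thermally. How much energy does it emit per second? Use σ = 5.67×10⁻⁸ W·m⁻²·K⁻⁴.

P ≈ 6490 W

A = 1.15 × 0.981 = 1.13 m².
Stefan–Boltzmann: P = εσAT⁴ = 0.897 × 5.67×10⁻⁸ × 1.13 × (580)⁴ = 0.897 × 5.67×10⁻⁸ × 1.13 × 1.13×10^11.
P = 6490 W.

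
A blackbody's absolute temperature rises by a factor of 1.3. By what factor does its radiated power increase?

factor ≈ 2.86

P ∝ T⁴, so the power scales as (1.3)⁴ = 2.86.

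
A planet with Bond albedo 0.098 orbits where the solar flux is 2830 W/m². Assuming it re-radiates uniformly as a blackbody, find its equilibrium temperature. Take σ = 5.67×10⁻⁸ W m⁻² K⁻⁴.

T ≈ 326 K

Power absorbed = (1−a)S·πR²; power emitted = 4πR²σT⁴. Equating and cancelling πR²:
T = ((1−a)S / 4σ)^(1/4) = (2550 / (4 × 5.67×10⁻⁸))^(1/4) = (1.13×10^10)^(1/4).
T = 326 K.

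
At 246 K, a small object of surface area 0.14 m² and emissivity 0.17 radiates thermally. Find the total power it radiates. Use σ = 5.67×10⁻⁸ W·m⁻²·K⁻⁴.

P ≈ 4.94 W

P = εσAT⁴ = 0.17 × 5.67×10⁻⁸ × 0.140 × (246)⁴ = 0.17 × 5.67×10⁻⁸ × 0.140 × 3.66×10^9.
P = 4.94 W.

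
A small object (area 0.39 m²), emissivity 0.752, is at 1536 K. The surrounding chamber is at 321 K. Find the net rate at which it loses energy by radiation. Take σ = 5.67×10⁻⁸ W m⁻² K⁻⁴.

Q = εσA(T⁴ − T_s⁴). T⁴ − T_s⁴ = (1536)⁴ − (321)⁴ = 5.57×10^12 − 1.06×10^10 = 5.56×10^12 K⁴.
Q = 0.752 × 5.67×10⁻⁸ × 0.390 × 5.56×10^12 = 92400 W.

Q ≈ 92400 W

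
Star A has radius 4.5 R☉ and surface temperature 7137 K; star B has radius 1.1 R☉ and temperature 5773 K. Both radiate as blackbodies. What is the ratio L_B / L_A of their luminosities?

L_B/L_A ≈ 0.0256

L = 4πR²σT⁴ ∝ R²T⁴, so L_B/L_A = (1.1/4.5)² × (5773/7137)⁴ = 0.0598 × 0.428 = 0.0256.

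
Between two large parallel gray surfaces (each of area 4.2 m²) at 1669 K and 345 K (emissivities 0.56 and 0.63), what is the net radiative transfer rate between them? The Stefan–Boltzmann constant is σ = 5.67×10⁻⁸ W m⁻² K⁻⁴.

Q ≈ 7.77×10^5 W

For two large parallel gray plates, q = σ(T₁⁴ − T₂⁴) / (1/ε₁ + 1/ε₂ − 1).
1/ε₁ + 1/ε₂ − 1 = 1/0.56 + 1/0.63 − 1 = 2.373.
T₁⁴ − T₂⁴ = 7.76×10^12 − 1.42×10^10 = 7.75×10^12 K⁴.
q = 5.67×10⁻⁸ × 7.75×10^12 / 2.373 = 1.85×10^5 W/m².
Q = q·A = 1.85×10^5 × 4.2 = 7.77×10^5 W.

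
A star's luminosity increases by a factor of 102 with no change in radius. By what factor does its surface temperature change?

factor ≈ 3.18

P ∝ T⁴ ⇒ T ∝ P^(1/4), so T scales by (102)^(1/4) = 3.18.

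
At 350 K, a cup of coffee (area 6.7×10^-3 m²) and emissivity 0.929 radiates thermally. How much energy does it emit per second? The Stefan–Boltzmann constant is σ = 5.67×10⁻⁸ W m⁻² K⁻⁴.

P = εσAT⁴ = 0.929 × 5.67×10⁻⁸ × 6.70×10^-3 × (350)⁴ = 0.929 × 5.67×10⁻⁸ × 6.70×10^-3 × 1.50×10^10.
P = 5.30 W.

P ≈ 5.30 W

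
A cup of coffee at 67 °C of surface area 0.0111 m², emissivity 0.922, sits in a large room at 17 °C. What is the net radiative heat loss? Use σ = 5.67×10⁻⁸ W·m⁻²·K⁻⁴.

Convert: 67 °C = 340 K; 17 °C = 290 K.
Q = εσA(T⁴ − T_s⁴). T⁴ − T_s⁴ = (340)⁴ − (290)⁴ = 1.34×10^10 − 7.07×10^9 = 6.29×10^9 K⁴.
Q = 0.922 × 5.67×10⁻⁸ × 0.0111 × 6.29×10^9 = 3.65 W.

Q ≈ 3.65 W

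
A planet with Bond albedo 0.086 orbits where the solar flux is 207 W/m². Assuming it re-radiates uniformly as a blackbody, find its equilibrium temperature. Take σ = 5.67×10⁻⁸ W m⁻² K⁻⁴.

Power absorbed = (1−a)S·πR²; power emitted = 4πR²σT⁴. Equating and cancelling πR²:
T = ((1−a)S / 4σ)^(1/4) = (189 / (4 × 5.67×10⁻⁸))^(1/4) = (8.34×10^8)^(1/4).
T = 170 K.

T ≈ 170 K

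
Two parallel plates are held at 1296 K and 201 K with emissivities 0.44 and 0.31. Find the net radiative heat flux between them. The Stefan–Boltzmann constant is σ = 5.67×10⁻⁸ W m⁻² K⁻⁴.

q ≈ 35500 W/m²

For two large parallel gray plates, q = σ(T₁⁴ − T₂⁴) / (1/ε₁ + 1/ε₂ − 1).
1/ε₁ + 1/ε₂ − 1 = 1/0.44 + 1/0.31 − 1 = 4.499.
T₁⁴ − T₂⁴ = 2.82×10^12 − 1.63×10^9 = 2.82×10^12 K⁴.
q = 5.67×10⁻⁸ × 2.82×10^12 / 4.499 = 35500 W/m².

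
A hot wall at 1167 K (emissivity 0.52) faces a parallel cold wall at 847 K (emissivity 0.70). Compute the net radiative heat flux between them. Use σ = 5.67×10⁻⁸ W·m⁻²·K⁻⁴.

q ≈ 32300 W/m²

For two large parallel gray plates, q = σ(T₁⁴ − T₂⁴) / (1/ε₁ + 1/ε₂ − 1).
1/ε₁ + 1/ε₂ − 1 = 1/0.52 + 1/0.70 − 1 = 2.352.
T₁⁴ − T₂⁴ = 1.85×10^12 − 5.15×10^11 = 1.34×10^12 K⁴.
q = 5.67×10⁻⁸ × 1.34×10^12 / 2.352 = 32300 W/m².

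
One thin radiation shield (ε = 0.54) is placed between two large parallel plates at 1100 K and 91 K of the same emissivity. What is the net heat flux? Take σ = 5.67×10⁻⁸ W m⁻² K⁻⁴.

Each of the 2 gaps contributes resistance (2/ε − 1) = 2/0.54 − 1 = 2.704; total = 5.407.
q = σ(T₁⁴ − T₂⁴) / 5.407 = 5.67×10⁻⁸ × 1.46×10^12 / 5.407 = 15400 W/m².

q ≈ 15400 W/m²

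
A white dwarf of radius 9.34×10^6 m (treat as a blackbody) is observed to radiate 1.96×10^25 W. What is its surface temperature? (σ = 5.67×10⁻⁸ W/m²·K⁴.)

A = 4πr² = 4π × (9.34×10^6)² = 1.10×10^15 m².
From P = σAT⁴, T = (P / σA)^(1/4) = (1.96×10^25 / (5.67×10⁻⁸ × 1.10×10^15))^(1/4).
T = (3.15×10^17)^(1/4) = 23700 K.

T ≈ 23700 K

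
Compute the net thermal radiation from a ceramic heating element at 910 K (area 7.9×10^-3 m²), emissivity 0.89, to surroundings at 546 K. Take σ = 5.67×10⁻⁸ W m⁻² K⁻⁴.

Q = εσA(T⁴ − T_s⁴). T⁴ − T_s⁴ = (910)⁴ − (546)⁴ = 6.86×10^11 − 8.89×10^10 = 5.97×10^11 K⁴.
Q = 0.89 × 5.67×10⁻⁸ × 7.90×10^-3 × 5.97×10^11 = 238 W.

Q ≈ 238 W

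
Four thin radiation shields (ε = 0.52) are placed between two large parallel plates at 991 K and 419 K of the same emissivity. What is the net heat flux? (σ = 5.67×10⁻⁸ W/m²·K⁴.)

q ≈ 3720 W/m²

Each of the 5 gaps contributes resistance (2/ε − 1) = 2/0.52 − 1 = 2.846; total = 14.23.
q = σ(T₁⁴ − T₂⁴) / 14.23 = 5.67×10⁻⁸ × 9.34×10^11 / 14.23 = 3720 W/m².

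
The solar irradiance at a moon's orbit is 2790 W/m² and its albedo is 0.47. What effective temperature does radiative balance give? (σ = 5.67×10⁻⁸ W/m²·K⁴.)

T ≈ 284 K

Power absorbed = (1−a)S·πR²; power emitted = 4πR²σT⁴. Equating and cancelling πR²:
T = ((1−a)S / 4σ)^(1/4) = (1480 / (4 × 5.67×10⁻⁸))^(1/4) = (6.52×10^9)^(1/4).
T = 284 K.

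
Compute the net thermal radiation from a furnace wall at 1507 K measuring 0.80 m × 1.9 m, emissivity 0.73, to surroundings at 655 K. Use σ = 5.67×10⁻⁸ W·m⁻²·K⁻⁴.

A = 0.80 × 1.9 = 1.52 m².
Q = εσA(T⁴ − T_s⁴). T⁴ − T_s⁴ = (1507)⁴ − (655)⁴ = 5.16×10^12 − 1.84×10^11 = 4.97×10^12 K⁴.
Q = 0.73 × 5.67×10⁻⁸ × 1.52 × 4.97×10^12 = 3.13×10^5 W.

Q ≈ 3.13×10^5 W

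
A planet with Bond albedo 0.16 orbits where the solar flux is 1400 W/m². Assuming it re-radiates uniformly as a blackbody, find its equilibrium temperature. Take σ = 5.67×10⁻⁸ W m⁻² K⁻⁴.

T ≈ 268 K

Power absorbed = (1−a)S·πR²; power emitted = 4πR²σT⁴. Equating and cancelling πR²:
T = ((1−a)S / 4σ)^(1/4) = (1180 / (4 × 5.67×10⁻⁸))^(1/4) = (5.19×10^9)^(1/4).
T = 268 K.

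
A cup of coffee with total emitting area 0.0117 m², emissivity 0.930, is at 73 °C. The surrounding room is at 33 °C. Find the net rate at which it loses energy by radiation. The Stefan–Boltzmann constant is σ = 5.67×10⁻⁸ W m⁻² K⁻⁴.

Q ≈ 3.43 W

Convert: 73 °C = 346 K; 33 °C = 306 K.
Q = εσA(T⁴ − T_s⁴). T⁴ − T_s⁴ = (346)⁴ − (306)⁴ = 1.43×10^10 − 8.77×10^9 = 5.56×10^9 K⁴.
Q = 0.930 × 5.67×10⁻⁸ × 0.0117 × 5.56×10^9 = 3.43 W.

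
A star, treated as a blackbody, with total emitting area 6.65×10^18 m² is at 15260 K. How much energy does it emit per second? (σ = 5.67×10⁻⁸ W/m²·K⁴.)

P = σAT⁴ = 5.67×10⁻⁸ × 6.65×10^18 × (15260)⁴ = 5.67×10⁻⁸ × 6.65×10^18 × 5.42×10^16.
P = 2.04×10^28 W.

P ≈ 2.04×10^28 W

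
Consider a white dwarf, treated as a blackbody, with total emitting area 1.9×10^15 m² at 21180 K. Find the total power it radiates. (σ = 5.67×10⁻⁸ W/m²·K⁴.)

P ≈ 2.17×10^25 W

P = σAT⁴ = 5.67×10⁻⁸ × 1.90×10^15 × (21180)⁴ = 5.67×10⁻⁸ × 1.90×10^15 × 2.01×10^17.
P = 2.17×10^25 W.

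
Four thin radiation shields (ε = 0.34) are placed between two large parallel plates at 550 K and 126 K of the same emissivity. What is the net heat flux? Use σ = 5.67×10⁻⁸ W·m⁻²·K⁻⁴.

q ≈ 212 W/m²

Each of the 5 gaps contributes resistance (2/ε − 1) = 2/0.34 − 1 = 4.882; total = 24.41.
q = σ(T₁⁴ − T₂⁴) / 24.41 = 5.67×10⁻⁸ × 9.13×10^10 / 24.41 = 212 W/m².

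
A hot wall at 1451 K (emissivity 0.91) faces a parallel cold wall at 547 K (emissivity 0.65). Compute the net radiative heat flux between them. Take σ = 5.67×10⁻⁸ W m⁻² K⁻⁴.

For two large parallel gray plates, q = σ(T₁⁴ − T₂⁴) / (1/ε₁ + 1/ε₂ − 1).
1/ε₁ + 1/ε₂ − 1 = 1/0.91 + 1/0.65 − 1 = 1.637.
T₁⁴ − T₂⁴ = 4.43×10^12 − 8.95×10^10 = 4.34×10^12 K⁴.
q = 5.67×10⁻⁸ × 4.34×10^12 / 1.637 = 1.50×10^5 W/m².

q ≈ 1.50×10^5 W/m²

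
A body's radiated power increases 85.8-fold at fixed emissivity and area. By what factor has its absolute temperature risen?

P ∝ T⁴ ⇒ T ∝ P^(1/4), so T scales by (85.8)^(1/4) = 3.04.

factor ≈ 3.04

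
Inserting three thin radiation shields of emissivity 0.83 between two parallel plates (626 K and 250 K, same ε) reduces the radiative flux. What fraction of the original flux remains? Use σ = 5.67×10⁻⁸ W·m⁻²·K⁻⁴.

With N identical shields there are N+1 = 4 gaps in series, each with the same radiative resistance, so the flux falls to 1/(N+1) of its unshielded value.

ratio ≈ 0.250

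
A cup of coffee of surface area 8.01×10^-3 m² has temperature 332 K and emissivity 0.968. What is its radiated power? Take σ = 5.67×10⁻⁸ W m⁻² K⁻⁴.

P ≈ 5.34 W

P = εσAT⁴ = 0.968 × 5.67×10⁻⁸ × 8.01×10^-3 × (332)⁴ = 0.968 × 5.67×10⁻⁸ × 8.01×10^-3 × 1.21×10^10.
P = 5.34 W.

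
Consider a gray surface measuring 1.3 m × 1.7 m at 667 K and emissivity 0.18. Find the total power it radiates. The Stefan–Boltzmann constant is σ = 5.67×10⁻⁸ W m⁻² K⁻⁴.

P ≈ 4460 W

A = 1.3 × 1.7 = 2.21 m².
Stefan–Boltzmann: P = εσAT⁴ = 0.18 × 5.67×10⁻⁸ × 2.21 × (667)⁴ = 0.18 × 5.67×10⁻⁸ × 2.21 × 1.98×10^11.
P = 4460 W.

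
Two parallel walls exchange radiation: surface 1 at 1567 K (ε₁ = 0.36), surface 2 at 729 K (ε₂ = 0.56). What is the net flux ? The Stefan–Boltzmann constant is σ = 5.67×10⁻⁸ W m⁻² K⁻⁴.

q ≈ 91400 W/m²

For two large parallel gray plates, q = σ(T₁⁴ − T₂⁴) / (1/ε₁ + 1/ε₂ − 1).
1/ε₁ + 1/ε₂ − 1 = 1/0.36 + 1/0.56 − 1 = 3.563.
T₁⁴ − T₂⁴ = 6.03×10^12 − 2.82×10^11 = 5.75×10^12 K⁴.
q = 5.67×10⁻⁸ × 5.75×10^12 / 3.563 = 91400 W/m².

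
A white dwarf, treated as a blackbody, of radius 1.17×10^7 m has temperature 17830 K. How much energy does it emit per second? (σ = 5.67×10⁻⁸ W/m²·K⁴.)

A = 4πr² = 4π × (1.17×10^7)² = 1.72×10^15 m².
P = σAT⁴ = 5.67×10⁻⁸ × 1.72×10^15 × (17830)⁴ = 5.67×10⁻⁸ × 1.72×10^15 × 1.01×10^17.
P = 9.86×10^24 W.

P ≈ 9.86×10^24 W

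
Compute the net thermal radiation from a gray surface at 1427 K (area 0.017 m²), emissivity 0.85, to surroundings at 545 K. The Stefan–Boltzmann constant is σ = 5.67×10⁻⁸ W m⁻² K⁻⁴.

Q = εσA(T⁴ − T_s⁴). T⁴ − T_s⁴ = (1427)⁴ − (545)⁴ = 4.15×10^12 − 8.82×10^10 = 4.06×10^12 K⁴.
Q = 0.85 × 5.67×10⁻⁸ × 0.0170 × 4.06×10^12 = 3330 W.

Q ≈ 3330 W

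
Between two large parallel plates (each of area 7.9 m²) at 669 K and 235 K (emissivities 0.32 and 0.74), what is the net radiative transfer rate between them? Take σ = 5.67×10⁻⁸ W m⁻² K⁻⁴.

For two large parallel gray plates, q = σ(T₁⁴ − T₂⁴) / (1/ε₁ + 1/ε₂ − 1).
1/ε₁ + 1/ε₂ − 1 = 1/0.32 + 1/0.74 − 1 = 3.476.
T₁⁴ − T₂⁴ = 2.00×10^11 − 3.05×10^9 = 1.97×10^11 K⁴.
q = 5.67×10⁻⁸ × 1.97×10^11 / 3.476 = 3220 W/m².
Q = q·A = 3220 × 7.9 = 25400 W.

Q ≈ 25400 W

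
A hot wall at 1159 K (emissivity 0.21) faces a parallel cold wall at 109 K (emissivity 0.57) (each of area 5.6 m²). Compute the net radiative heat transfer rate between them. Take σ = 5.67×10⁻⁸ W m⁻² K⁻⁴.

Q ≈ 1.04×10^5 W

For two large parallel gray plates, q = σ(T₁⁴ − T₂⁴) / (1/ε₁ + 1/ε₂ − 1).
1/ε₁ + 1/ε₂ − 1 = 1/0.21 + 1/0.57 − 1 = 5.516.
T₁⁴ − T₂⁴ = 1.80×10^12 − 1.41×10^8 = 1.80×10^12 K⁴.
q = 5.67×10⁻⁸ × 1.80×10^12 / 5.516 = 18500 W/m².
Q = q·A = 18500 × 5.6 = 1.04×10^5 W.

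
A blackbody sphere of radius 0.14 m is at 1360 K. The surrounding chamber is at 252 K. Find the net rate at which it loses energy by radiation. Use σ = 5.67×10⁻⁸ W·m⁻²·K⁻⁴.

A = 4πr² = 4π × (0.14)² = 0.246 m².
Q = σA(T⁴ − T_s⁴). T⁴ − T_s⁴ = (1360)⁴ − (252)⁴ = 3.42×10^12 − 4.03×10^9 = 3.42×10^12 K⁴.
Q = 5.67×10⁻⁸ × 0.246 × 3.42×10^12 = 47700 W.

Q ≈ 47700 W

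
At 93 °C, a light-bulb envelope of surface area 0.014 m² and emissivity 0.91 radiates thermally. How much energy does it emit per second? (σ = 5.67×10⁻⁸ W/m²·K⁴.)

93 °C = 366 K.
Stefan–Boltzmann: P = εσAT⁴ = 0.91 × 5.67×10⁻⁸ × 0.0140 × (366)⁴ = 0.91 × 5.67×10⁻⁸ × 0.0140 × 1.79×10^10.
P = 13.0 W.

P ≈ 13.0 W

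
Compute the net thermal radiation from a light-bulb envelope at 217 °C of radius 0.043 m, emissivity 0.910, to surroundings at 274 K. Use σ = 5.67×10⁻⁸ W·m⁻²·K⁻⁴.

Q ≈ 62.4 W

A = 4πr² = 4π × (0.043)² = 0.0232 m².
Convert: 217 °C = 490 K.
Q = εσA(T⁴ − T_s⁴). T⁴ − T_s⁴ = (490)⁴ − (274)⁴ = 5.76×10^10 − 5.64×10^9 = 5.20×10^10 K⁴.
Q = 0.910 × 5.67×10⁻⁸ × 0.0232 × 5.20×10^10 = 62.4 W.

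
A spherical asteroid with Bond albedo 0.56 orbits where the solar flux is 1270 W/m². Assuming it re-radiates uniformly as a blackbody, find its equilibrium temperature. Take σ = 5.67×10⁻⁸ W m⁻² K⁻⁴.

T ≈ 223 K

Power absorbed = (1−a)S·πR²; power emitted = 4πR²σT⁴. Equating and cancelling πR²:
T = ((1−a)S / 4σ)^(1/4) = (559 / (4 × 5.67×10⁻⁸))^(1/4) = (2.46×10^9)^(1/4).
T = 223 K.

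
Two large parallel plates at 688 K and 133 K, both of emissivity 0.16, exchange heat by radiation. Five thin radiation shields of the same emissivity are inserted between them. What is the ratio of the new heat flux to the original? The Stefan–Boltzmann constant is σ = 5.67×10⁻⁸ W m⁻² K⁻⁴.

ratio ≈ 0.167

With N identical shields there are N+1 = 6 gaps in series, each with the same radiative resistance, so the flux falls to 1/(N+1) of its unshielded value.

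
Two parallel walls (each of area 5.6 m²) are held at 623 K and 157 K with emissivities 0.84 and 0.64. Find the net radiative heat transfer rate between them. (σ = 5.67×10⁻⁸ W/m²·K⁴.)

Q ≈ 27200 W

For two large parallel gray plates, q = σ(T₁⁴ − T₂⁴) / (1/ε₁ + 1/ε₂ − 1).
1/ε₁ + 1/ε₂ − 1 = 1/0.84 + 1/0.64 − 1 = 1.753.
T₁⁴ − T₂⁴ = 1.51×10^11 − 6.08×10^8 = 1.50×10^11 K⁴.
q = 5.67×10⁻⁸ × 1.50×10^11 / 1.753 = 4850 W/m².
Q = q·A = 4850 × 5.6 = 27200 W.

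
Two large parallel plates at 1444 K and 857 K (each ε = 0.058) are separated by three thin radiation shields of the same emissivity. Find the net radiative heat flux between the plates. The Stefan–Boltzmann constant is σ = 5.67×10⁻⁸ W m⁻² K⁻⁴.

q ≈ 1610 W/m²

Each of the 4 gaps contributes resistance (2/ε − 1) = 2/0.058 − 1 = 33.48; total = 133.9.
q = σ(T₁⁴ − T₂⁴) / 133.9 = 5.67×10⁻⁸ × 3.81×10^12 / 133.9 = 1610 W/m².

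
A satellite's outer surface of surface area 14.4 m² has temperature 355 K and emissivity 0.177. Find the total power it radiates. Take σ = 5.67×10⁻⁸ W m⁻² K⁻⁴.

P ≈ 2300 W

P = εσAT⁴ = 0.177 × 5.67×10⁻⁸ × 14.4 × (355)⁴ = 0.177 × 5.67×10⁻⁸ × 14.4 × 1.59×10^10.
P = 2300 W.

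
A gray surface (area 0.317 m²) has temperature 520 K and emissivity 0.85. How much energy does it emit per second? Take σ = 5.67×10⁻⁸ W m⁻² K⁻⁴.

P ≈ 1120 W

Stefan–Boltzmann: P = εσAT⁴ = 0.85 × 5.67×10⁻⁸ × 0.317 × (520)⁴ = 0.85 × 5.67×10⁻⁸ × 0.317 × 7.31×10^10.
P = 1120 W.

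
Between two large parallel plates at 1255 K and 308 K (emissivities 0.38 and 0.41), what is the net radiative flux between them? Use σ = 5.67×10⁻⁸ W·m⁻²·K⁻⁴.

q ≈ 34400 W/m²

For two large parallel gray plates, q = σ(T₁⁴ − T₂⁴) / (1/ε₁ + 1/ε₂ − 1).
1/ε₁ + 1/ε₂ − 1 = 1/0.38 + 1/0.41 − 1 = 4.071.
T₁⁴ − T₂⁴ = 2.48×10^12 − 9.00×10^9 = 2.47×10^12 K⁴.
q = 5.67×10⁻⁸ × 2.47×10^12 / 4.071 = 34400 W/m².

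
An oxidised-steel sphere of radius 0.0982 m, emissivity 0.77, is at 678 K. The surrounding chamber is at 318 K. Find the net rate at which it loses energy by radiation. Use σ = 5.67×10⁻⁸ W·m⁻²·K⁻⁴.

Q ≈ 1060 W

A = 4πr² = 4π × (0.0982)² = 0.121 m².
Q = εσA(T⁴ − T_s⁴). T⁴ − T_s⁴ = (678)⁴ − (318)⁴ = 2.11×10^11 − 1.02×10^10 = 2.01×10^11 K⁴.
Q = 0.77 × 5.67×10⁻⁸ × 0.121 × 2.01×10^11 = 1060 W.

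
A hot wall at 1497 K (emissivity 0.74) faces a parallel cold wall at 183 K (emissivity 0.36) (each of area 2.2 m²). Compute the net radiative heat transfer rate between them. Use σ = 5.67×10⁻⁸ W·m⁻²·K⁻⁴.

For two large parallel gray plates, q = σ(T₁⁴ − T₂⁴) / (1/ε₁ + 1/ε₂ − 1).
1/ε₁ + 1/ε₂ − 1 = 1/0.74 + 1/0.36 − 1 = 3.129.
T₁⁴ − T₂⁴ = 5.02×10^12 − 1.12×10^9 = 5.02×10^12 K⁴.
q = 5.67×10⁻⁸ × 5.02×10^12 / 3.129 = 91000 W/m².
Q = q·A = 91000 × 2.2 = 2.00×10^5 W.

Q ≈ 2.00×10^5 W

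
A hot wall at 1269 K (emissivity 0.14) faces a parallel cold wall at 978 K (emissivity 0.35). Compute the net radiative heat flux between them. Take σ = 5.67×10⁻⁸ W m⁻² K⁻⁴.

For two large parallel gray plates, q = σ(T₁⁴ − T₂⁴) / (1/ε₁ + 1/ε₂ − 1).
1/ε₁ + 1/ε₂ − 1 = 1/0.14 + 1/0.35 − 1 = 9.000.
T₁⁴ − T₂⁴ = 2.59×10^12 − 9.15×10^11 = 1.68×10^12 K⁴.
q = 5.67×10⁻⁸ × 1.68×10^12 / 9.000 = 10600 W/m².

q ≈ 10600 W/m²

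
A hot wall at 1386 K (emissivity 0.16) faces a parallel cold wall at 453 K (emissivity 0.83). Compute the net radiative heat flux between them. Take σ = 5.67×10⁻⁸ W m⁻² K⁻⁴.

q ≈ 32000 W/m²

For two large parallel gray plates, q = σ(T₁⁴ − T₂⁴) / (1/ε₁ + 1/ε₂ − 1).
1/ε₁ + 1/ε₂ − 1 = 1/0.16 + 1/0.83 − 1 = 6.455.
T₁⁴ − T₂⁴ = 3.69×10^12 − 4.21×10^10 = 3.65×10^12 K⁴.
q = 5.67×10⁻⁸ × 3.65×10^12 / 6.455 = 32000 W/m².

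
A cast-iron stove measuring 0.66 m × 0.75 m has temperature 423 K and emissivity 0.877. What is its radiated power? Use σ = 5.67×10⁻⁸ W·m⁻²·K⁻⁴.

A = 0.66 × 0.75 = 0.495 m².
Stefan–Boltzmann: P = εσAT⁴ = 0.877 × 5.67×10⁻⁸ × 0.495 × (423)⁴ = 0.877 × 5.67×10⁻⁸ × 0.495 × 3.20×10^10.
P = 788 W.

P ≈ 788 W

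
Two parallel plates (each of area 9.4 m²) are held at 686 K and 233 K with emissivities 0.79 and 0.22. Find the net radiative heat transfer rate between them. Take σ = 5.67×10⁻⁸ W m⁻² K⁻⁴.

For two large parallel gray plates, q = σ(T₁⁴ − T₂⁴) / (1/ε₁ + 1/ε₂ − 1).
1/ε₁ + 1/ε₂ − 1 = 1/0.79 + 1/0.22 − 1 = 4.811.
T₁⁴ − T₂⁴ = 2.21×10^11 − 2.95×10^9 = 2.19×10^11 K⁴.
q = 5.67×10⁻⁸ × 2.19×10^11 / 4.811 = 2580 W/m².
Q = q·A = 2580 × 9.4 = 24200 W.

Q ≈ 24200 W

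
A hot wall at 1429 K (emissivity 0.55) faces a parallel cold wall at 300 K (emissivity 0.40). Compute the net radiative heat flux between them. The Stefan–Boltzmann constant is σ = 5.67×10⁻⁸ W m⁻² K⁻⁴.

q ≈ 71100 W/m²

For two large parallel gray plates, q = σ(T₁⁴ − T₂⁴) / (1/ε₁ + 1/ε₂ − 1).
1/ε₁ + 1/ε₂ − 1 = 1/0.55 + 1/0.40 − 1 = 3.318.
T₁⁴ − T₂⁴ = 4.17×10^12 − 8.10×10^9 = 4.16×10^12 K⁴.
q = 5.67×10⁻⁸ × 4.16×10^12 / 3.318 = 71100 W/m².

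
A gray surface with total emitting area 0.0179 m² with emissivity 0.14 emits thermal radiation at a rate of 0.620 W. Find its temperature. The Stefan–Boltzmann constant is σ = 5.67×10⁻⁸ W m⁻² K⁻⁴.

From P = εσAT⁴, T = (P / εσA)^(1/4) = (0.620 / (0.14 × 5.67×10⁻⁸ × 0.0179))^(1/4).
T = (4.36×10^9)^(1/4) = 257 K.

T ≈ 257 K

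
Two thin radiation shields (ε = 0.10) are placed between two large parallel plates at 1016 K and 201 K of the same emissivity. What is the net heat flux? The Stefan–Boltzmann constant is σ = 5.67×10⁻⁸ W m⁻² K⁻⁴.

Each of the 3 gaps contributes resistance (2/ε − 1) = 2/0.10 − 1 = 19.00; total = 57.00.
q = σ(T₁⁴ − T₂⁴) / 57.00 = 5.67×10⁻⁸ × 1.06×10^12 / 57.00 = 1060 W/m².

q ≈ 1060 W/m²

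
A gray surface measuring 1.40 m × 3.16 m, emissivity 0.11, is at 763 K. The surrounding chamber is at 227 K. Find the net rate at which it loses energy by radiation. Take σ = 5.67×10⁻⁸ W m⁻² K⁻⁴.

A = 1.40 × 3.16 = 4.42 m².
Q = εσA(T⁴ − T_s⁴). T⁴ − T_s⁴ = (763)⁴ − (227)⁴ = 3.39×10^11 − 2.66×10^9 = 3.36×10^11 K⁴.
Q = 0.11 × 5.67×10⁻⁸ × 4.42 × 3.36×10^11 = 9280 W.

Q ≈ 9280 W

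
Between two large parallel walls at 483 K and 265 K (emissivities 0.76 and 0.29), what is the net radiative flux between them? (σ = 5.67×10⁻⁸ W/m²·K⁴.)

q ≈ 746 W/m²

For two large parallel gray plates, q = σ(T₁⁴ − T₂⁴) / (1/ε₁ + 1/ε₂ − 1).
1/ε₁ + 1/ε₂ − 1 = 1/0.76 + 1/0.29 − 1 = 3.764.
T₁⁴ − T₂⁴ = 5.44×10^10 − 4.93×10^9 = 4.95×10^10 K⁴.
q = 5.67×10⁻⁸ × 4.95×10^10 / 3.764 = 746 W/m².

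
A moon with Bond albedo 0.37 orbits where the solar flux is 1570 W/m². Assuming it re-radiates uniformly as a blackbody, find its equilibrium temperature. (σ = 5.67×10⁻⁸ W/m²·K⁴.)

T ≈ 257 K

Power absorbed = (1−a)S·πR²; power emitted = 4πR²σT⁴. Equating and cancelling πR²:
T = ((1−a)S / 4σ)^(1/4) = (989 / (4 × 5.67×10⁻⁸))^(1/4) = (4.36×10^9)^(1/4).
T = 257 K.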